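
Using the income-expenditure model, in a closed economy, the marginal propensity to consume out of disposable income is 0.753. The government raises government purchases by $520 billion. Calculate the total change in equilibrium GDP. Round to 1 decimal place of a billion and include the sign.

Expenditure multiplier = 1/(1 − MPC) = 1/(1 − 0.753) = 1/0.247 ≈ 4.049.
ΔY = k × ΔG = (+$520 billion) / 0.247 ≈ +$2,105.3 billion.

+$2,105.3 billion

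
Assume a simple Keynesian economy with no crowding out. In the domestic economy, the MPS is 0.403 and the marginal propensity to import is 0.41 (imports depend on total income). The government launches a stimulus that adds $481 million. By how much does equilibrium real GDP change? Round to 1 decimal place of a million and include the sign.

+$591.6 million

MPC = 1 − MPS = 1 − 0.403 = 0.597.
Spending multiplier = 1/(1 − c + m) = 1/(1 − 0.597 + 0.41) = 1/0.813 ≈ 1.23.
ΔY = k × ΔG = (+$481 million) / 0.813 ≈ +$591.6 million.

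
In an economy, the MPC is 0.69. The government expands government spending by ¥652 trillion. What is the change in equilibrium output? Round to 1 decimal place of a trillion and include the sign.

Spending multiplier = 1/(1 − MPC) = 1/(1 − 0.69) = 1/0.31 ≈ 3.226.
ΔY = k × ΔG = (+¥652 trillion) / 0.31 ≈ +¥2,103.2 trillion.

+¥2,103.2 trillion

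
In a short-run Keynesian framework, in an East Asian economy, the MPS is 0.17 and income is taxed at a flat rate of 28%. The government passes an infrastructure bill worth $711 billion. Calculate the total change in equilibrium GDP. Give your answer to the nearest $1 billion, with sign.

MPC = 1 − MPS = 1 − 0.17 = 0.83.
Expenditure multiplier = 1/(1 − c(1−t)) = 1/(1 − 0.83×0.72) = 1/0.4024 ≈ 2.485.
ΔY = k × ΔG = (+$711 billion) / 0.4024 ≈ +$1,767 billion.

+$1,767 billion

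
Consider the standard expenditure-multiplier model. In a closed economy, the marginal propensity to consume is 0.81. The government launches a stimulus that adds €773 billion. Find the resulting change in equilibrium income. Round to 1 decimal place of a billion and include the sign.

Spending multiplier = 1/(1 − MPC) = 1/(1 − 0.81) = 1/0.19 ≈ 5.263.
ΔY = k × ΔG = (+€773 billion) / 0.19 ≈ +€4,068.4 billion.

+€4,068.4 billion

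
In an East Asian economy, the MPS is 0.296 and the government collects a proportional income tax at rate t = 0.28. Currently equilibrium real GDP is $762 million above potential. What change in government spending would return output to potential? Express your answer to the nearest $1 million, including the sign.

−$376 million

MPC = 1 − MPS = 1 − 0.296 = 0.704.
Spending multiplier = 1/(1 − c(1−t)) = 1/(1 − 0.704×0.72) = 1/0.49312 ≈ 2.028.
Need ΔY = −$762 million, so ΔG = ΔY/k = (−$762 million) × 0.49312 ≈ −$376 million.
The government should cut government spending by $376 million.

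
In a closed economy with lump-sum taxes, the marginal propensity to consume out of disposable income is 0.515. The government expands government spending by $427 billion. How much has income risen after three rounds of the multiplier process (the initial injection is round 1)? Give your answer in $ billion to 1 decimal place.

$760.2 billion

Round 1 adds ΔG = $427 billion; each later round is MPC = 0.515 times the previous.
After 3 rounds: 427 + 219.905 + 113.251075 = ΔG·(1 − c^3)/(1 − c) = 427 × (1 − 0.136590875)/0.485 ≈ $760.2 billion.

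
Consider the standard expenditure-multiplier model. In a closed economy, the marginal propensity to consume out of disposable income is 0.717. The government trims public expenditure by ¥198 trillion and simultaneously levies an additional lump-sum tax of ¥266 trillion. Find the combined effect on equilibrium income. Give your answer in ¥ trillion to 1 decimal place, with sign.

Expenditure multiplier = 1/(1 − MPC) = 1/(1 − 0.717) = 1/0.283 ≈ 3.534.
ΔG contributes k·ΔG = (−¥198 trillion) / 0.283 ≈ −¥699.6 trillion.
ΔT of +¥266 trillion changes first-round spending by −c·ΔT = −¥190.722 trillion, contributing k·(−c·ΔT) = (−¥190.722 trillion) / 0.283 ≈ −¥673.9 trillion.
Net ΔY = k(ΔG − c·ΔT) = (−¥388.722 trillion) / 0.283 ≈ −¥1,373.6 trillion.

−¥1,373.6 trillion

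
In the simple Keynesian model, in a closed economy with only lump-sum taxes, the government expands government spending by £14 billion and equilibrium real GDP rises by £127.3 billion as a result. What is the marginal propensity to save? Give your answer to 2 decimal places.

Implied spending multiplier k = ΔY/ΔG = 127.3/14 ≈ 9.0929.
Since k = 1/(1 − MPC), MPC = 1 − 1/k = 1 − ΔG/ΔY = 1 − 14/127.3 ≈ 0.89.
MPS = 1 − MPC = 0.11.

0.11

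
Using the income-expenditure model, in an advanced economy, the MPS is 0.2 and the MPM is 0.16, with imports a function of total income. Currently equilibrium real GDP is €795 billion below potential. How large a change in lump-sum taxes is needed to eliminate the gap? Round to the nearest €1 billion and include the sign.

MPC = 1 − MPS = 1 − 0.2 = 0.8.
Spending multiplier = 1/(1 − c + m) = 1/(1 − 0.8 + 0.16) = 1/0.36 ≈ 2.778.
Tax multiplier = −c·k = −0.8/0.36 ≈ −2.222. Need ΔY = +€795 billion, so ΔT = ΔY/(−c·k) = −(+€795 billion) × 0.36 / 0.8 ≈ −€358 billion.
The government should cut lump-sum taxes by €358 billion.

−€358 billion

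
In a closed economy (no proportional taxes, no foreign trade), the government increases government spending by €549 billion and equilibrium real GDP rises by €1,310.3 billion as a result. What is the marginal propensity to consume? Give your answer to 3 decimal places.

Implied spending multiplier k = ΔY/ΔG = 1,310.3/549 ≈ 2.3867.
Since k = 1/(1 − MPC), MPC = 1 − 1/k = 1 − ΔG/ΔY = 1 − 549/1,310.3 ≈ 0.581.

0.581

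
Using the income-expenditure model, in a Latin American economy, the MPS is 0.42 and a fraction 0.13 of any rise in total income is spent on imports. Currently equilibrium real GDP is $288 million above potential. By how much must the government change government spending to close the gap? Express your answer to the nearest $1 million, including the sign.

MPC = 1 − MPS = 1 − 0.42 = 0.58.
Spending multiplier = 1/(1 − c + m) = 1/(1 − 0.58 + 0.13) = 1/0.55 ≈ 1.818.
Need ΔY = −$288 million, so ΔG = ΔY/k = (−$288 million) × 0.55 ≈ −$158 million.
The government should cut government spending by $158 million.

−$158 million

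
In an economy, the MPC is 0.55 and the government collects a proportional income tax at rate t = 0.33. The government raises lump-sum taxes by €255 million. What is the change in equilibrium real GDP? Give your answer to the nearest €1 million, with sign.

−€222 million

A lump-sum tax change of +€255 million shifts disposable income by −€255 million; first-round consumption changes by −c × ΔT = −0.55 × (+€255 million) = −€140.25 million.
Expenditure multiplier = 1/(1 − c(1−t)) = 1/(1 − 0.55×0.67) = 1/0.6315 ≈ 1.584.
The tax multiplier is −c × k ≈ −0.871, so ΔY = k × (−c·ΔT) = (−€140.25 million) / 0.6315 ≈ −€222 million.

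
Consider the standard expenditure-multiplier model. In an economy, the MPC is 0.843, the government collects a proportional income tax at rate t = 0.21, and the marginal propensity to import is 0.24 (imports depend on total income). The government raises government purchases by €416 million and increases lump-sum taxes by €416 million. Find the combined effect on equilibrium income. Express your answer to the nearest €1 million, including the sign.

Expenditure multiplier = 1/(1 − c(1−t) + m) = 1/(1 − 0.843×0.79 + 0.24) = 1/0.57403 ≈ 1.742.
ΔG contributes k·ΔG = (+€416 million) / 0.57403 ≈ +€724.7 million.
ΔT of +€416 million changes first-round spending by −c·ΔT = −€350.688 million, contributing k·(−c·ΔT) = (−€350.688 million) / 0.57403 ≈ −€610.9 million.
Net ΔY = k(ΔG − c·ΔT) = (+€65.312 million) / 0.57403 ≈ +€114 million.

+€114 million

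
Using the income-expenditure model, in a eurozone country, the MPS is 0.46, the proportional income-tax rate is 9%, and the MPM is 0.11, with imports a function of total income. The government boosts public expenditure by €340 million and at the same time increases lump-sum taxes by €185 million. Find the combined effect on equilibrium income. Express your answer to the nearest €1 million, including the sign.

MPC = 1 − MPS = 1 − 0.46 = 0.54.
Expenditure multiplier = 1/(1 − c(1−t) + m) = 1/(1 − 0.54×0.91 + 0.11) = 1/0.6186 ≈ 1.617.
ΔG contributes k·ΔG = (+€340 million) / 0.6186 ≈ +€549.6 million.
ΔT of +€185 million changes first-round spending by −c·ΔT = −€99.9 million, contributing k·(−c·ΔT) = (−€99.9 million) / 0.6186 ≈ −€161.5 million.
Net ΔY = k(ΔG − c·ΔT) = (+€240.1 million) / 0.6186 ≈ +€388 million.

+€388 million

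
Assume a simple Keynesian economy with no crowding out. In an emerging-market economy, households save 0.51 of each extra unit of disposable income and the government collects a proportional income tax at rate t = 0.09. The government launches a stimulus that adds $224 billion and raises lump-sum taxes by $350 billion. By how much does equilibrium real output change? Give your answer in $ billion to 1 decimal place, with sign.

MPC = 1 − MPS = 1 − 0.51 = 0.49.
Expenditure multiplier = 1/(1 − c(1−t)) = 1/(1 − 0.49×0.91) = 1/0.5541 ≈ 1.805.
ΔG contributes k·ΔG = (+$224 billion) / 0.5541 ≈ +$404.3 billion.
ΔT of +$350 billion changes first-round spending by −c·ΔT = −$171.5 billion, contributing k·(−c·ΔT) = (−$171.5 billion) / 0.5541 ≈ −$309.5 billion.
Net ΔY = k(ΔG − c·ΔT) = (+$52.5 billion) / 0.5541 ≈ +$94.7 billion.

+$94.7 billion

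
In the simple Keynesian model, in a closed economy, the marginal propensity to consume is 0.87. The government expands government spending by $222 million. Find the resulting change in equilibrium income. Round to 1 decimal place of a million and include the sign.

+$1,707.7 million

Spending multiplier = 1/(1 − MPC) = 1/(1 − 0.87) = 1/0.13 ≈ 7.692.
ΔY = k × ΔG = (+$222 million) / 0.13 ≈ +$1,707.7 million.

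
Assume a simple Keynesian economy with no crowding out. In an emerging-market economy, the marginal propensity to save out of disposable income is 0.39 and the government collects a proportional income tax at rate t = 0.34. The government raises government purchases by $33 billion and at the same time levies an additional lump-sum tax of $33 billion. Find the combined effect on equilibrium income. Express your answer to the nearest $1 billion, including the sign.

MPC = 1 − MPS = 1 − 0.39 = 0.61.
Expenditure multiplier = 1/(1 − c(1−t)) = 1/(1 − 0.61×0.66) = 1/0.5974 ≈ 1.674.
ΔG contributes k·ΔG = (+$33 billion) / 0.5974 ≈ +$55.2 billion.
ΔT of +$33 billion changes first-round spending by −c·ΔT = −$20.13 billion, contributing k·(−c·ΔT) = (−$20.13 billion) / 0.5974 ≈ −$33.7 billion.
Net ΔY = k(ΔG − c·ΔT) = (+$12.87 billion) / 0.5974 ≈ +$22 billion.

+$22 billion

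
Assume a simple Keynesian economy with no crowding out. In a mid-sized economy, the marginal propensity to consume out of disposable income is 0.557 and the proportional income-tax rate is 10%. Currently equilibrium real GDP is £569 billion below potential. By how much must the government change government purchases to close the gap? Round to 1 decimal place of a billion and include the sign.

Spending multiplier = 1/(1 − c(1−t)) = 1/(1 − 0.557×0.9) = 1/0.4987 ≈ 2.005.
Need ΔY = +£569 billion, so ΔG = ΔY/k = (+£569 billion) × 0.4987 ≈ +£283.8 billion.
The government should increase government purchases by £283.8 billion.

+£283.8 billion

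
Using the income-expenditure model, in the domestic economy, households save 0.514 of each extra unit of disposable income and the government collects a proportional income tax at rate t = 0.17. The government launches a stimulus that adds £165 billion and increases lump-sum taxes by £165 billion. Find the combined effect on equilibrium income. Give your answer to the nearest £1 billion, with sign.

MPC = 1 − MPS = 1 − 0.514 = 0.486.
Expenditure multiplier = 1/(1 − c(1−t)) = 1/(1 − 0.486×0.83) = 1/0.59662 ≈ 1.676.
ΔG contributes k·ΔG = (+£165 billion) / 0.59662 ≈ +£276.6 billion.
ΔT of +£165 billion changes first-round spending by −c·ΔT = −£80.19 billion, contributing k·(−c·ΔT) = (−£80.19 billion) / 0.59662 ≈ −£134.4 billion.
Net ΔY = k(ΔG − c·ΔT) = (+£84.81 billion) / 0.59662 ≈ +£142 billion.

+£142 billion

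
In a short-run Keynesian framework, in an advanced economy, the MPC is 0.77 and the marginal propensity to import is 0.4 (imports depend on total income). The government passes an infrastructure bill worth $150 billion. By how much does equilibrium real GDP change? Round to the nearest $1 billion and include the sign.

+$238 billion

Expenditure multiplier = 1/(1 − c + m) = 1/(1 − 0.77 + 0.4) = 1/0.63 ≈ 1.587.
ΔY = k × ΔG = (+$150 billion) / 0.63 ≈ +$238 billion.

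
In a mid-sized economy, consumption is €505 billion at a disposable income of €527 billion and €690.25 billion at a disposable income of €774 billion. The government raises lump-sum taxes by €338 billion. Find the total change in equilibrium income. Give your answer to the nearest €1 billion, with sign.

−€1,014 billion

MPC = ΔC/ΔYd = (690.25 − 505)/(774 − 527) = 185.25/247 = 0.75.
A lump-sum tax change of +€338 billion shifts disposable income by −€338 billion; first-round consumption changes by −c × ΔT = −0.75 × (+€338 billion) = −€253.5 billion.
Expenditure multiplier = 1/(1 − MPC) = 1/(1 − 0.75) = 1/0.25 = 4.
The tax multiplier is −c × k = −3, so ΔY = k × (−c·ΔT) = (−€253.5 billion) / 0.25 = −€1,014 billion.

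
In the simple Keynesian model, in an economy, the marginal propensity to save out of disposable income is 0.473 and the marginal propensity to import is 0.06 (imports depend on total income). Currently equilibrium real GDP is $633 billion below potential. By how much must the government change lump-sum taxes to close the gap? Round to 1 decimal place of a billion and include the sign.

MPC = 1 − MPS = 1 − 0.473 = 0.527.
Spending multiplier = 1/(1 − c + m) = 1/(1 − 0.527 + 0.06) = 1/0.533 ≈ 1.876.
Tax multiplier = −c·k = −0.527/0.533 ≈ −0.989. Need ΔY = +$633 billion, so ΔT = ΔY/(−c·k) = −(+$633 billion) × 0.533 / 0.527 ≈ −$640.2 billion.
The government should cut lump-sum taxes by $640.2 billion.

−$640.2 billion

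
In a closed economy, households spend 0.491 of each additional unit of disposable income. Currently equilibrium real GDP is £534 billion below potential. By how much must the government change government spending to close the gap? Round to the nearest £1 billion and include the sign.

Spending multiplier = 1/(1 − MPC) = 1/(1 − 0.491) = 1/0.509 ≈ 1.965.
Need ΔY = +£534 billion, so ΔG = ΔY/k = (+£534 billion) × 0.509 ≈ +£272 billion.
The government should increase government spending by £272 billion.

+£272 billion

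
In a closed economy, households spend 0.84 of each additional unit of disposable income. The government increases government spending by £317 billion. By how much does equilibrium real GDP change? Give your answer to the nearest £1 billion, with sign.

Expenditure multiplier = 1/(1 − MPC) = 1/(1 − 0.84) = 1/0.16 = 6.25.
ΔY = k × ΔG = (+£317 billion) / 0.16 ≈ +£1,981 billion.

+£1,981 billion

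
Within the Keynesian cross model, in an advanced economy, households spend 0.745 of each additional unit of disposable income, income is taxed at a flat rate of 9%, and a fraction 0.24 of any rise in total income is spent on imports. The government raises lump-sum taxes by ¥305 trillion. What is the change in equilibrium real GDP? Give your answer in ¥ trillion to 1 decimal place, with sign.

−¥404.3 trillion

A lump-sum tax change of +¥305 trillion shifts disposable income by −¥305 trillion; first-round consumption changes by −c × ΔT = −0.745 × (+¥305 trillion) = −¥227.225 trillion.
Expenditure multiplier = 1/(1 − c(1−t) + m) = 1/(1 − 0.745×0.91 + 0.24) = 1/0.56205 ≈ 1.779.
The tax multiplier is −c × k ≈ −1.326, so ΔY = k × (−c·ΔT) = (−¥227.225 trillion) / 0.56205 ≈ −¥404.3 trillion.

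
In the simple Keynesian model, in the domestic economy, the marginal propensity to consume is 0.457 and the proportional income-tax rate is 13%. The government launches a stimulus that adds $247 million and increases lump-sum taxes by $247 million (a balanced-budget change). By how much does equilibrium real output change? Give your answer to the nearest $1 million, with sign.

+$223 million

Expenditure multiplier = 1/(1 − c(1−t)) = 1/(1 − 0.457×0.87) = 1/0.60241 ≈ 1.66.
ΔG contributes k·ΔG = (+$247 million) / 0.60241 ≈ +$410 million.
ΔT of +$247 million changes first-round spending by −c·ΔT = −$112.879 million, contributing k·(−c·ΔT) = (−$112.879 million) / 0.60241 ≈ −$187.4 million.
Net ΔY = k(ΔG − c·ΔT) = (+$134.121 million) / 0.60241 ≈ +$223 million.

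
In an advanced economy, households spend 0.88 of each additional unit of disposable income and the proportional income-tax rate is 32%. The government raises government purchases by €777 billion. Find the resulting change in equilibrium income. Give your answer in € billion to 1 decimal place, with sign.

+€1,934.8 billion

Spending multiplier = 1/(1 − c(1−t)) = 1/(1 − 0.88×0.68) = 1/0.4016 ≈ 2.49.
ΔY = k × ΔG = (+€777 billion) / 0.4016 ≈ +€1,934.8 billion.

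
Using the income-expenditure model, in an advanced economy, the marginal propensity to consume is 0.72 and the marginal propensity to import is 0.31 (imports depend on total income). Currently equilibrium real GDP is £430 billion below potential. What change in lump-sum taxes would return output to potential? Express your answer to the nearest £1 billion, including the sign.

−£352 billion

Spending multiplier = 1/(1 − c + m) = 1/(1 − 0.72 + 0.31) = 1/0.59 ≈ 1.695.
Tax multiplier = −c·k = −0.72/0.59 ≈ −1.22. Need ΔY = +£430 billion, so ΔT = ΔY/(−c·k) = −(+£430 billion) × 0.59 / 0.72 ≈ −£352 billion.
The government should cut lump-sum taxes by £352 billion.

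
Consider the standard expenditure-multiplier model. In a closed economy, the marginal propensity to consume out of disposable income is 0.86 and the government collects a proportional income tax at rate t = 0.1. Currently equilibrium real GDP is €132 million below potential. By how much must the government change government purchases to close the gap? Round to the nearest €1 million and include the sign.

+€30 million

Spending multiplier = 1/(1 − c(1−t)) = 1/(1 − 0.86×0.9) = 1/0.226 ≈ 4.425.
Need ΔY = +€132 million, so ΔG = ΔY/k = (+€132 million) × 0.226 ≈ +€30 million.
The government should increase government purchases by €30 million.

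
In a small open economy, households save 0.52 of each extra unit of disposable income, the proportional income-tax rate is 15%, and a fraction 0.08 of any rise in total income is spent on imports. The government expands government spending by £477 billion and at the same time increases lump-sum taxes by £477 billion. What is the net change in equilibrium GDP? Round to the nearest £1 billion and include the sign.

+£369 billion

MPC = 1 − MPS = 1 − 0.52 = 0.48.
Expenditure multiplier = 1/(1 − c(1−t) + m) = 1/(1 − 0.48×0.85 + 0.08) = 1/0.672 ≈ 1.488.
ΔG contributes k·ΔG = (+£477 billion) / 0.672 ≈ +£709.8 billion.
ΔT of +£477 billion changes first-round spending by −c·ΔT = −£228.96 billion, contributing k·(−c·ΔT) = (−£228.96 billion) / 0.672 ≈ −£340.7 billion.
Net ΔY = k(ΔG − c·ΔT) = (+£248.04 billion) / 0.672 ≈ +£369 billion.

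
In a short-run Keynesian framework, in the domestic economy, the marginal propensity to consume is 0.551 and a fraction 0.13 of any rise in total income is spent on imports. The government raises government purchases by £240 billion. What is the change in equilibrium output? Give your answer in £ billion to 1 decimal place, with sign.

+£414.5 billion

Government-spending multiplier = 1/(1 − c + m) = 1/(1 − 0.551 + 0.13) = 1/0.579 ≈ 1.727.
ΔY = k × ΔG = (+£240 billion) / 0.579 ≈ +£414.5 billion.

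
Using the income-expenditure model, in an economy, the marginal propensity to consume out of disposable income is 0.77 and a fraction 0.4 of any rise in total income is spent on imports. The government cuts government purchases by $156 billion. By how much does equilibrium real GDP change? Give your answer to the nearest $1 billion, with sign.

−$248 billion

Spending multiplier = 1/(1 − c + m) = 1/(1 − 0.77 + 0.4) = 1/0.63 ≈ 1.587.
ΔY = k × ΔG = (−$156 billion) / 0.63 ≈ −$248 billion.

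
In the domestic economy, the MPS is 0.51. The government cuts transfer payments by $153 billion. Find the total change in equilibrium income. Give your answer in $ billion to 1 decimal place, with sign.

MPC = 1 − MPS = 1 − 0.51 = 0.49.
The transfer change shifts disposable income by −$153 billion, so first-round consumption changes by c·ΔTR = 0.49 × (−$153 billion) = −$74.97 billion.
Expenditure multiplier = 1/(1 − MPC) = 1/(1 − 0.49) = 1/0.51 ≈ 1.961.
The transfer multiplier is c × k ≈ 0.961, so ΔY = k × (c·ΔTR) = (−$74.97 billion) / 0.51 = −$147 billion.

−$147.0 billion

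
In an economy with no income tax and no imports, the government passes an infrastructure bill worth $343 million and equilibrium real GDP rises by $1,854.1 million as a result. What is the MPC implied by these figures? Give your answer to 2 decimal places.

Implied spending multiplier k = ΔY/ΔG = 1,854.1/343 ≈ 5.4055.
Since k = 1/(1 − MPC), MPC = 1 − 1/k = 1 − ΔG/ΔY = 1 − 343/1,854.1 ≈ 0.82.

0.82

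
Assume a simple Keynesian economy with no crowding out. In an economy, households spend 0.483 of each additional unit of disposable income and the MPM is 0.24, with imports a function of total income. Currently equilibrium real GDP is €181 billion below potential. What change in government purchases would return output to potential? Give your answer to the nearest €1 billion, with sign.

Spending multiplier = 1/(1 − c + m) = 1/(1 − 0.483 + 0.24) = 1/0.757 ≈ 1.321.
Need ΔY = +€181 billion, so ΔG = ΔY/k = (+€181 billion) × 0.757 ≈ +€137 billion.
The government should increase government purchases by €137 billion.

+€137 billion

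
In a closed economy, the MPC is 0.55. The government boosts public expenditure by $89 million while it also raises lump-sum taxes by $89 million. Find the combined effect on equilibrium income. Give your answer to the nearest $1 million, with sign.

+$89 million

Expenditure multiplier = 1/(1 − MPC) = 1/(1 − 0.55) = 1/0.45 ≈ 2.222.
ΔG contributes k·ΔG = (+$89 million) / 0.45 ≈ +$197.8 million.
ΔT of +$89 million changes first-round spending by −c·ΔT = −$48.95 million, contributing k·(−c·ΔT) = (−$48.95 million) / 0.45 ≈ −$108.8 million.
With ΔG = ΔT and no other leakages, the balanced-budget multiplier is 1, so ΔY = ΔG = +$89 million.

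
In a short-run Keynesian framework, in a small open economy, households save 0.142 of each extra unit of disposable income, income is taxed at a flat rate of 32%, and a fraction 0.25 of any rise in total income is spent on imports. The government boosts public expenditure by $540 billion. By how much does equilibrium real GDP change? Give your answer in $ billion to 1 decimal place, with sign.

MPC = 1 − MPS = 1 − 0.142 = 0.858.
Expenditure multiplier = 1/(1 − c(1−t) + m) = 1/(1 − 0.858×0.68 + 0.25) = 1/0.66656 ≈ 1.5.
ΔY = k × ΔG = (+$540 billion) / 0.66656 ≈ +$810.1 billion.

+$810.1 billion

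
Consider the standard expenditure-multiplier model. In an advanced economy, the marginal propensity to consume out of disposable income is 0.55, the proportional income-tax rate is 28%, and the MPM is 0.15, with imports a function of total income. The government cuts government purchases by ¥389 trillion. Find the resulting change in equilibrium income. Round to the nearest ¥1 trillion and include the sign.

−¥516 trillion

Expenditure multiplier = 1/(1 − c(1−t) + m) = 1/(1 − 0.55×0.72 + 0.15) = 1/0.754 ≈ 1.326.
ΔY = k × ΔG = (−¥389 trillion) / 0.754 ≈ −¥516 trillion.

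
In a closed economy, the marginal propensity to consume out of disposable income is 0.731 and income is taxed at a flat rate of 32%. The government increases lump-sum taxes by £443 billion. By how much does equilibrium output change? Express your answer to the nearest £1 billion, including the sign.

A lump-sum tax change of +£443 billion shifts disposable income by −£443 billion; first-round consumption changes by −c × ΔT = −0.731 × (+£443 billion) = −£323.833 billion.
Expenditure multiplier = 1/(1 − c(1−t)) = 1/(1 − 0.731×0.68) = 1/0.50292 ≈ 1.988.
The tax multiplier is −c × k ≈ −1.454, so ΔY = k × (−c·ΔT) = (−£323.833 billion) / 0.50292 ≈ −£644 billion.

−£644 billion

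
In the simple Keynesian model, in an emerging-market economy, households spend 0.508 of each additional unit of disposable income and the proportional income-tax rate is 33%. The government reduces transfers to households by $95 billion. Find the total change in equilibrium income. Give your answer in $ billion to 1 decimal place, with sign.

−$73.2 billion

The transfer change shifts disposable income by −$95 billion, so first-round consumption changes by c·ΔTR = 0.508 × (−$95 billion) = −$48.26 billion.
Expenditure multiplier = 1/(1 − c(1−t)) = 1/(1 − 0.508×0.67) = 1/0.65964 ≈ 1.516.
The transfer multiplier is c × k ≈ 0.77, so ΔY = k × (c·ΔTR) = (−$48.26 billion) / 0.65964 ≈ −$73.2 billion.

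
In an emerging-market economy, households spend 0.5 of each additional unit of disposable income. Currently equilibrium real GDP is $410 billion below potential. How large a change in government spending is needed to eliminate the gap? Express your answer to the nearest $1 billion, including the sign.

+$205 billion

Spending multiplier = 1/(1 − MPC) = 1/(1 − 0.5) = 1/0.5 = 2.
Need ΔY = +$410 billion, so ΔG = ΔY/k = (+$410 billion) × 0.5 = +$205 billion.
The government should increase government spending by $205 billion.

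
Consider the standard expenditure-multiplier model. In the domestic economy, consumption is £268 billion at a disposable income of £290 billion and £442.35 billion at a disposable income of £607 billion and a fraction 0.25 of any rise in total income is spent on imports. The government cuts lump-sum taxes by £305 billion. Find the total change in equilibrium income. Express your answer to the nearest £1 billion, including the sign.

+£240 billion

MPC = ΔC/ΔYd = (442.35 − 268)/(607 − 290) = 174.35/317 = 0.55.
A lump-sum tax change of −£305 billion shifts disposable income by +£305 billion; first-round consumption changes by −c × ΔT = −0.55 × (−£305 billion) = +£167.75 billion.
Expenditure multiplier = 1/(1 − c + m) = 1/(1 − 0.55 + 0.25) = 1/0.7 ≈ 1.429.
The tax multiplier is −c × k ≈ −0.786, so ΔY = k × (−c·ΔT) = (+£167.75 billion) / 0.7 ≈ +£240 billion.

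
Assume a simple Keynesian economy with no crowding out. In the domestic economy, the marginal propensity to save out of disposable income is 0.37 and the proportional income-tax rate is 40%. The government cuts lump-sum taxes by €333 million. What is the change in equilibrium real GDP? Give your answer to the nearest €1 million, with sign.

MPC = 1 − MPS = 1 − 0.37 = 0.63.
A lump-sum tax change of −€333 million shifts disposable income by +€333 million; first-round consumption changes by −c × ΔT = −0.63 × (−€333 million) = +€209.79 million.
Expenditure multiplier = 1/(1 − c(1−t)) = 1/(1 − 0.63×0.6) = 1/0.622 ≈ 1.608.
The tax multiplier is −c × k ≈ −1.013, so ΔY = k × (−c·ΔT) = (+€209.79 million) / 0.622 ≈ +€337 million.

+€337 million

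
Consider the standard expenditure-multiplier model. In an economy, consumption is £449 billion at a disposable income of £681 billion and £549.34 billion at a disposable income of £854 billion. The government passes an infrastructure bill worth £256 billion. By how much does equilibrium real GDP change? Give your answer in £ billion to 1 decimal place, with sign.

MPC = ΔC/ΔYd = (549.34 − 449)/(854 − 681) = 100.34/173 = 0.58.
Government-spending multiplier = 1/(1 − MPC) = 1/(1 − 0.58) = 1/0.42 ≈ 2.381.
ΔY = k × ΔG = (+£256 billion) / 0.42 ≈ +£609.5 billion.

+£609.5 billion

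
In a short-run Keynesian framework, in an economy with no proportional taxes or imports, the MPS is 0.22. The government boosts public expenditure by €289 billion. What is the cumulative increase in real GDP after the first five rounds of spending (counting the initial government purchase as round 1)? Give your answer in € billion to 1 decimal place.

€934.4 billion

MPC = 1 − MPS = 1 − 0.22 = 0.78.
Round 1 adds ΔG = €289 billion; each later round is MPC = 0.78 times the previous.
After 5 rounds: 289 + 225.42 + 175.8276 + 137.145528 + 106.97351184 = ΔG·(1 − c^5)/(1 − c) = 289 × (1 − 0.2887174368)/0.22 ≈ €934.4 billion.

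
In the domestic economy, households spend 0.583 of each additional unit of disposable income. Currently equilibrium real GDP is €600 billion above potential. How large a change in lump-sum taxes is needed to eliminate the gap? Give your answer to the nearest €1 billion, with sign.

+€429 billion

Spending multiplier = 1/(1 − MPC) = 1/(1 − 0.583) = 1/0.417 ≈ 2.398.
Tax multiplier = −c·k = −0.583/0.417 ≈ −1.398. Need ΔY = −€600 billion, so ΔT = ΔY/(−c·k) = −(−€600 billion) × 0.417 / 0.583 ≈ +€429 billion.
The government should raise lump-sum taxes by €429 billion.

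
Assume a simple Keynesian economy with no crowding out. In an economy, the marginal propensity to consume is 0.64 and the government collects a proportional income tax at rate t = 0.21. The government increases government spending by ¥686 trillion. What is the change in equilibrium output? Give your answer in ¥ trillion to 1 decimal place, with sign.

Spending multiplier = 1/(1 − c(1−t)) = 1/(1 − 0.64×0.79) = 1/0.4944 ≈ 2.023.
ΔY = k × ΔG = (+¥686 trillion) / 0.4944 ≈ +¥1,387.5 trillion.

+¥1,387.5 trillion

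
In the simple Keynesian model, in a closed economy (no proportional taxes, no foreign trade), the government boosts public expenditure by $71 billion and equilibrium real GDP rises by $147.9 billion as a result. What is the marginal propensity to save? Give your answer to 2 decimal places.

Implied spending multiplier k = ΔY/ΔG = 147.9/71 ≈ 2.0831.
Since k = 1/(1 − MPC), MPC = 1 − 1/k = 1 − ΔG/ΔY = 1 − 71/147.9 ≈ 0.52.
MPS = 1 − MPC = 0.48.

0.48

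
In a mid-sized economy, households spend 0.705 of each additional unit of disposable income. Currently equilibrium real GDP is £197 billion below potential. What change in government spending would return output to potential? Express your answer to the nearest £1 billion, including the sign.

+£58 billion

Spending multiplier = 1/(1 − MPC) = 1/(1 − 0.705) = 1/0.295 ≈ 3.39.
Need ΔY = +£197 billion, so ΔG = ΔY/k = (+£197 billion) × 0.295 ≈ +£58 billion.
The government should increase government spending by £58 billion.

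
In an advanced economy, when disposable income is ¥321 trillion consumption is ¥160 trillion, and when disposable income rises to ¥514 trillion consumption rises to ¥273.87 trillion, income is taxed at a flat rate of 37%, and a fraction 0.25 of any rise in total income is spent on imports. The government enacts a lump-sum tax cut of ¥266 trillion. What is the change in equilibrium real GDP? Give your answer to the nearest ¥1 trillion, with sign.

MPC = ΔC/ΔYd = (273.87 − 160)/(514 − 321) = 113.87/193 = 0.59.
A lump-sum tax change of −¥266 trillion shifts disposable income by +¥266 trillion; first-round consumption changes by −c × ΔT = −0.59 × (−¥266 trillion) = +¥156.94 trillion.
Expenditure multiplier = 1/(1 − c(1−t) + m) = 1/(1 − 0.59×0.63 + 0.25) = 1/0.8783 ≈ 1.139.
The tax multiplier is −c × k ≈ −0.672, so ΔY = k × (−c·ΔT) = (+¥156.94 trillion) / 0.8783 ≈ +¥179 trillion.

+¥179 trillion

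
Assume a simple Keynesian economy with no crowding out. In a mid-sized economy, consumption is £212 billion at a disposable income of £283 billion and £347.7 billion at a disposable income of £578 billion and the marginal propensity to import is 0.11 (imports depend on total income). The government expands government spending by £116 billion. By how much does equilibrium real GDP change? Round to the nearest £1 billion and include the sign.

+£178 billion

MPC = ΔC/ΔYd = (347.7 − 212)/(578 − 283) = 135.7/295 = 0.46.
Government-spending multiplier = 1/(1 − c + m) = 1/(1 − 0.46 + 0.11) = 1/0.65 ≈ 1.538.
ΔY = k × ΔG = (+£116 billion) / 0.65 ≈ +£178 billion.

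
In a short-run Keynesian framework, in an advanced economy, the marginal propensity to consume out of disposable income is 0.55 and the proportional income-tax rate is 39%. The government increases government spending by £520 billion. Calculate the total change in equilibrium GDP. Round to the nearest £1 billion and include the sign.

+£783 billion

Government-spending multiplier = 1/(1 − c(1−t)) = 1/(1 − 0.55×0.61) = 1/0.6645 ≈ 1.505.
ΔY = k × ΔG = (+£520 billion) / 0.6645 ≈ +£783 billion.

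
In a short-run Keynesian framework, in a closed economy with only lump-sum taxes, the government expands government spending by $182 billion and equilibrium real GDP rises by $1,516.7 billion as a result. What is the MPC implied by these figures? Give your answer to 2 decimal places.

0.88

Implied spending multiplier k = ΔY/ΔG = 1,516.7/182 ≈ 8.3335.
Since k = 1/(1 − MPC), MPC = 1 − 1/k = 1 − ΔG/ΔY = 1 − 182/1,516.7 ≈ 0.88.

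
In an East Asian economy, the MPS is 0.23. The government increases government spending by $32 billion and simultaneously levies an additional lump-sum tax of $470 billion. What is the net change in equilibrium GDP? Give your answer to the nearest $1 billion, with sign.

−$1,434 billion

MPC = 1 − MPS = 1 − 0.23 = 0.77.
Expenditure multiplier = 1/(1 − MPC) = 1/(1 − 0.77) = 1/0.23 ≈ 4.348.
ΔG contributes k·ΔG = (+$32 billion) / 0.23 ≈ +$139.1 billion.
ΔT of +$470 billion changes first-round spending by −c·ΔT = −$361.9 billion, contributing k·(−c·ΔT) = (−$361.9 billion) / 0.23 ≈ −$1,573.5 billion.
Net ΔY = k(ΔG − c·ΔT) = (−$329.9 billion) / 0.23 ≈ −$1,434 billion.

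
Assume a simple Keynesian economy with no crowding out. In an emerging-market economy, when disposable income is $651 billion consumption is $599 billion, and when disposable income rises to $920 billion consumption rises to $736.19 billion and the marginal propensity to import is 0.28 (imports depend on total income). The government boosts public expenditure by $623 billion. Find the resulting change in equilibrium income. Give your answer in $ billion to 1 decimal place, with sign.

+$809.1 billion

MPC = ΔC/ΔYd = (736.19 − 599)/(920 − 651) = 137.19/269 = 0.51.
Spending multiplier = 1/(1 − c + m) = 1/(1 − 0.51 + 0.28) = 1/0.77 ≈ 1.299.
ΔY = k × ΔG = (+$623 billion) / 0.77 ≈ +$809.1 billion.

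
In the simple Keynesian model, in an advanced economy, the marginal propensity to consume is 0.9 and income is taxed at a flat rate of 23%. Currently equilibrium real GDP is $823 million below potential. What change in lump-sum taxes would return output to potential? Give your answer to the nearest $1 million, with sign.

Spending multiplier = 1/(1 − c(1−t)) = 1/(1 − 0.9×0.77) = 1/0.307 ≈ 3.257.
Tax multiplier = −c·k = −0.9/0.307 ≈ −2.932. Need ΔY = +$823 million, so ΔT = ΔY/(−c·k) = −(+$823 million) × 0.307 / 0.9 ≈ −$281 million.
The government should cut lump-sum taxes by $281 million.

−$281 million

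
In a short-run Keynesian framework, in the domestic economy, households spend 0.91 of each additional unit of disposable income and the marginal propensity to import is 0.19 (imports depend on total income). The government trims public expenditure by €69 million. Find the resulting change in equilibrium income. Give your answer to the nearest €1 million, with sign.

−€246 million

Spending multiplier = 1/(1 − c + m) = 1/(1 − 0.91 + 0.19) = 1/0.28 ≈ 3.571.
ΔY = k × ΔG = (−€69 million) / 0.28 ≈ −€246 million.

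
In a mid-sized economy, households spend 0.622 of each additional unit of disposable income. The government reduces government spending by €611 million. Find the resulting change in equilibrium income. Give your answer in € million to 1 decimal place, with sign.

−€1,616.4 million

Spending multiplier = 1/(1 − MPC) = 1/(1 − 0.622) = 1/0.378 ≈ 2.646.
ΔY = k × ΔG = (−€611 million) / 0.378 ≈ −€1,616.4 million.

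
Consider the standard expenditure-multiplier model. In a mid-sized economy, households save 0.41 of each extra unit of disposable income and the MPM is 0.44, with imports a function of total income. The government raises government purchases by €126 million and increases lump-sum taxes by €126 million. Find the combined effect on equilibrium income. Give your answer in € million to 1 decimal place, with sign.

MPC = 1 − MPS = 1 − 0.41 = 0.59.
Expenditure multiplier = 1/(1 − c + m) = 1/(1 − 0.59 + 0.44) = 1/0.85 ≈ 1.176.
ΔG contributes k·ΔG = (+€126 million) / 0.85 ≈ +€148.2 million.
ΔT of +€126 million changes first-round spending by −c·ΔT = −€74.34 million, contributing k·(−c·ΔT) = (−€74.34 million) / 0.85 ≈ −€87.5 million.
Net ΔY = k(ΔG − c·ΔT) = (+€51.66 million) / 0.85 ≈ +€60.8 million.

+€60.8 million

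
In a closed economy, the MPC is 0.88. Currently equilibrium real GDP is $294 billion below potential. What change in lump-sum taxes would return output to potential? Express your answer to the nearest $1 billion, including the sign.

Spending multiplier = 1/(1 − MPC) = 1/(1 − 0.88) = 1/0.12 ≈ 8.333.
Tax multiplier = −c·k = −0.88/0.12 ≈ −7.333. Need ΔY = +$294 billion, so ΔT = ΔY/(−c·k) = −(+$294 billion) × 0.12 / 0.88 ≈ −$40 billion.
The government should cut lump-sum taxes by $40 billion.

−$40 billion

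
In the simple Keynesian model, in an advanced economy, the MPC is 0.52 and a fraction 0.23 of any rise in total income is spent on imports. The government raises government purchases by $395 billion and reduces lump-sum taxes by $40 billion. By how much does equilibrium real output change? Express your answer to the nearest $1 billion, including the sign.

+$586 billion

Expenditure multiplier = 1/(1 − c + m) = 1/(1 − 0.52 + 0.23) = 1/0.71 ≈ 1.408.
ΔG contributes k·ΔG = (+$395 billion) / 0.71 ≈ +$556.3 billion.
ΔT of −$40 billion changes first-round spending by −c·ΔT = +$20.8 billion, contributing k·(−c·ΔT) = (+$20.8 billion) / 0.71 ≈ +$29.3 billion.
Net ΔY = k(ΔG − c·ΔT) = (+$415.8 billion) / 0.71 ≈ +$586 billion.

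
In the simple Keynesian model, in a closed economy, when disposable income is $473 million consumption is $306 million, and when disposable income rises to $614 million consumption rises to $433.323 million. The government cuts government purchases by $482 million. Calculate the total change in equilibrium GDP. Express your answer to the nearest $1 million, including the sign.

MPC = ΔC/ΔYd = (433.323 − 306)/(614 − 473) = 127.323/141 = 0.903.
Expenditure multiplier = 1/(1 − MPC) = 1/(1 − 0.903) = 1/0.097 ≈ 10.309.
ΔY = k × ΔG = (−$482 million) / 0.097 ≈ −$4,969 million.

−$4,969 million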